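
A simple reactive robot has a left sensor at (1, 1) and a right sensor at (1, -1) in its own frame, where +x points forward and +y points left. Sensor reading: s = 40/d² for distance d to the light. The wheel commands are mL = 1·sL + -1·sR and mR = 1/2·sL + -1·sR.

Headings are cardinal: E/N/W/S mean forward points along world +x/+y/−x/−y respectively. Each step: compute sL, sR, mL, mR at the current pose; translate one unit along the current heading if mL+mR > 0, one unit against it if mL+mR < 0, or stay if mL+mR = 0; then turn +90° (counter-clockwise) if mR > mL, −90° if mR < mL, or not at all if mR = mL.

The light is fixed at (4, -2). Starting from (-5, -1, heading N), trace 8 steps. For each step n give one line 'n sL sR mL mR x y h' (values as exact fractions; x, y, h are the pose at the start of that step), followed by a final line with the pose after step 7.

0 5/13 10/17 -45/221 -175/442 -5 -1 N
1 8/13 8/13 0 -4/13 -5 -2 E
2 20/41 20/61 400/2501 -210/2501 -6 -2 S
3 8/25 40/121 -32/3025 -516/3025 -6 -3 W
4 2/5 5/8 -9/40 -17/40 -5 -3 N
5 8/13 40/73 64/949 -228/949 -5 -4 E
6 4/9 4/13 16/117 -10/117 -6 -4 S
7 40/137 8/25 -96/3425 -596/3425 -6 -5 W
final -5 -5 N

n=0: pose=(-5,-1,N); sL=5/13, sR=10/17; mL=-45/221, mR=-175/442; mL+mR=-265/442 → advance -1; mR−mL=-5/26 → turn -1·90°
n=1: pose=(-5,-2,E); sL=8/13, sR=8/13; mL=0, mR=-4/13; mL+mR=-4/13 → advance -1; mR−mL=-4/13 → turn -1·90°
n=2: pose=(-6,-2,S); sL=20/41, sR=20/61; mL=400/2501, mR=-210/2501; mL+mR=190/2501 → advance +1; mR−mL=-10/41 → turn -1·90°
n=3: pose=(-6,-3,W); sL=8/25, sR=40/121; mL=-32/3025, mR=-516/3025; mL+mR=-548/3025 → advance -1; mR−mL=-4/25 → turn -1·90°
n=4: pose=(-5,-3,N); sL=2/5, sR=5/8; mL=-9/40, mR=-17/40; mL+mR=-13/20 → advance -1; mR−mL=-1/5 → turn -1·90°
n=5: pose=(-5,-4,E); sL=8/13, sR=40/73; mL=64/949, mR=-228/949; mL+mR=-164/949 → advance -1; mR−mL=-4/13 → turn -1·90°
n=6: pose=(-6,-4,S); sL=4/9, sR=4/13; mL=16/117, mR=-10/117; mL+mR=2/39 → advance +1; mR−mL=-2/9 → turn -1·90°
n=7: pose=(-6,-5,W); sL=40/137, sR=8/25; mL=-96/3425, mR=-596/3425; mL+mR=-692/3425 → advance -1; mR−mL=-20/137 → turn -1·90°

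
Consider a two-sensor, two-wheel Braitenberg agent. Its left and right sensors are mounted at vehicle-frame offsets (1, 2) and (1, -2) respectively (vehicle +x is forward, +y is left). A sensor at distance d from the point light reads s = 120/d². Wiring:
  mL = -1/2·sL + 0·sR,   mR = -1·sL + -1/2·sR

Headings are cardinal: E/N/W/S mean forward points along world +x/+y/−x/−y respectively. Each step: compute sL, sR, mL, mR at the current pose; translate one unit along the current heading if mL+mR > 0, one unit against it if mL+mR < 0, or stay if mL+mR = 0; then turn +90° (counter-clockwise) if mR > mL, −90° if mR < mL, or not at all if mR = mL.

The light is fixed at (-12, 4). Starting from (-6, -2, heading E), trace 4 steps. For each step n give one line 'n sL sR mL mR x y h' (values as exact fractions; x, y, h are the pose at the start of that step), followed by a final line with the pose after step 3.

0 24/13 120/113 -12/13 -3492/1469 -6 -2 E
1 60/49 60/29 -30/49 -3210/1421 -7 -2 S
2 24/13 24/5 -12/13 -276/65 -7 -1 W
3 15/4 3/2 -15/8 -9/2 -6 -1 N
final -6 -2 E

n=0: pose=(-6,-2,E); sL=24/13, sR=120/113; mL=-12/13, mR=-3492/1469; mL+mR=-4848/1469 → advance -1; mR−mL=-2136/1469 → turn -1·90°
n=1: pose=(-7,-2,S); sL=60/49, sR=60/29; mL=-30/49, mR=-3210/1421; mL+mR=-4080/1421 → advance -1; mR−mL=-2340/1421 → turn -1·90°
n=2: pose=(-7,-1,W); sL=24/13, sR=24/5; mL=-12/13, mR=-276/65; mL+mR=-336/65 → advance -1; mR−mL=-216/65 → turn -1·90°
n=3: pose=(-6,-1,N); sL=15/4, sR=3/2; mL=-15/8, mR=-9/2; mL+mR=-51/8 → advance -1; mR−mL=-21/8 → turn -1·90°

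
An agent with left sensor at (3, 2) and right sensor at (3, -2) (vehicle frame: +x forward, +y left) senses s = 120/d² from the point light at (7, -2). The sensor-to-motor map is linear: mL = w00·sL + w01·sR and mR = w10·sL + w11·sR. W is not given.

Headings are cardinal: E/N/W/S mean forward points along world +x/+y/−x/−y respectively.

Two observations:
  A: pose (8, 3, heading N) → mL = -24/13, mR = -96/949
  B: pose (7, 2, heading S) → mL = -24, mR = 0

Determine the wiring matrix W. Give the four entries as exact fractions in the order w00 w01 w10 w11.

-1 0 -1/2 1/2

obs A: pose=(8,3,N) → sL=24/13, sR=120/73, mL=-24/13, mR=-96/949
obs B: pose=(7,2,S) → sL=24, sR=24, mL=-24, mR=0
sensor matrix S = [[24/13, 120/73], [24, 24]]; det S = 4608/949
solve [mL_A; mL_B] = S·[w00; w01] and [mR_A; mR_B] = S·[w10; w11]:
  w00 = -1, w01 = 0, w10 = -1/2, w11 = 1/2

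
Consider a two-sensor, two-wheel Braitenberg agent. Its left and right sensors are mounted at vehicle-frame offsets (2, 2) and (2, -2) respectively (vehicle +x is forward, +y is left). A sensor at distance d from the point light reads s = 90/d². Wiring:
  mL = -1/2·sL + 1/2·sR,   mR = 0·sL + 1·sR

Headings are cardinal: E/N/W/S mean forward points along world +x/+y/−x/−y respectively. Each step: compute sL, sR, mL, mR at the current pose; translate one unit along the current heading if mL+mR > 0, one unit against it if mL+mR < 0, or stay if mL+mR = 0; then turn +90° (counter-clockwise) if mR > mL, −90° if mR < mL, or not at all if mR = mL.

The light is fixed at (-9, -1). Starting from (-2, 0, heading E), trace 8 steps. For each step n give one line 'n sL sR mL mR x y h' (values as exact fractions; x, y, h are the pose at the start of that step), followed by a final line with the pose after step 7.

0 1 45/41 2/41 45/41 -2 0 E
1 2 90/109 -64/109 90/109 -1 0 N
2 5/2 45/26 -5/13 45/26 -1 1 W
3 10/9 18/5 56/45 18/5 -2 1 S
4 1 45/41 2/41 45/41 -2 0 E
5 2 90/109 -64/109 90/109 -1 0 N
6 5/2 45/26 -5/13 45/26 -1 1 W
7 10/9 18/5 56/45 18/5 -2 1 S
final -2 0 E

n=0: pose=(-2,0,E); sL=1, sR=45/41; mL=2/41, mR=45/41; mL+mR=47/41 → advance +1; mR−mL=43/41 → turn +1·90°
n=1: pose=(-1,0,N); sL=2, sR=90/109; mL=-64/109, mR=90/109; mL+mR=26/109 → advance +1; mR−mL=154/109 → turn +1·90°
n=2: pose=(-1,1,W); sL=5/2, sR=45/26; mL=-5/13, mR=45/26; mL+mR=35/26 → advance +1; mR−mL=55/26 → turn +1·90°
n=3: pose=(-2,1,S); sL=10/9, sR=18/5; mL=56/45, mR=18/5; mL+mR=218/45 → advance +1; mR−mL=106/45 → turn +1·90°
n=4: pose=(-2,0,E); sL=1, sR=45/41; mL=2/41, mR=45/41; mL+mR=47/41 → advance +1; mR−mL=43/41 → turn +1·90°
n=5: pose=(-1,0,N); sL=2, sR=90/109; mL=-64/109, mR=90/109; mL+mR=26/109 → advance +1; mR−mL=154/109 → turn +1·90°
n=6: pose=(-1,1,W); sL=5/2, sR=45/26; mL=-5/13, mR=45/26; mL+mR=35/26 → advance +1; mR−mL=55/26 → turn +1·90°
n=7: pose=(-2,1,S); sL=10/9, sR=18/5; mL=56/45, mR=18/5; mL+mR=218/45 → advance +1; mR−mL=106/45 → turn +1·90°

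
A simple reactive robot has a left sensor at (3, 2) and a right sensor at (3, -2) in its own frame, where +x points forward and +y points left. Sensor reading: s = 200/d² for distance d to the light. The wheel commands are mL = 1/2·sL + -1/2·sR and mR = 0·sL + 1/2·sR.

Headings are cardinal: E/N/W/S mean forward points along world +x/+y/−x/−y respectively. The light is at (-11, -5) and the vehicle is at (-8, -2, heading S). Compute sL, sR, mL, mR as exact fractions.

left sensor world pos  = (-6, -5); dL² = 25
right sensor world pos = (-10, -5); dR² = 1
sL = 200/25 = 8
sR = 200/1 = 200
mL = 1/2·sL + -1/2·sR = -96
mR = 0·sL + 1/2·sR = 100

8 200 -96 100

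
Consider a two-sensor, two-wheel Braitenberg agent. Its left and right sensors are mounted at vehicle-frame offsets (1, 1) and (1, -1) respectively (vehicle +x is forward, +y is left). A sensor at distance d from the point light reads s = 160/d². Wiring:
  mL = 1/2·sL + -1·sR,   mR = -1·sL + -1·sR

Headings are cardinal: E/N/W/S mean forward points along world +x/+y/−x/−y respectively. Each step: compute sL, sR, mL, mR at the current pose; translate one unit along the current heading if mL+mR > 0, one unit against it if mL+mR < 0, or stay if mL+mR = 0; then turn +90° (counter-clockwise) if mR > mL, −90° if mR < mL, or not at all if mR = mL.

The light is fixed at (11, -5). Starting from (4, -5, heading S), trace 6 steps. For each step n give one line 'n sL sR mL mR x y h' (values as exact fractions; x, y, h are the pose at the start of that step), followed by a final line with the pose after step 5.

0 160/37 32/13 -144/481 -3264/481 4 -5 S
1 5/2 40/17 -75/68 -165/34 4 -4 W
2 160/53 160/29 -6160/1537 -13120/1537 5 -4 N
3 80/13 80/13 -40/13 -160/13 5 -5 E
4 160/37 32/13 -144/481 -3264/481 4 -5 S
5 5/2 40/17 -75/68 -165/34 4 -4 W
final 5 -4 N

n=0: pose=(4,-5,S); sL=160/37, sR=32/13; mL=-144/481, mR=-3264/481; mL+mR=-3408/481 → advance -1; mR−mL=-240/37 → turn -1·90°
n=1: pose=(4,-4,W); sL=5/2, sR=40/17; mL=-75/68, mR=-165/34; mL+mR=-405/68 → advance -1; mR−mL=-15/4 → turn -1·90°
n=2: pose=(5,-4,N); sL=160/53, sR=160/29; mL=-6160/1537, mR=-13120/1537; mL+mR=-19280/1537 → advance -1; mR−mL=-240/53 → turn -1·90°
n=3: pose=(5,-5,E); sL=80/13, sR=80/13; mL=-40/13, mR=-160/13; mL+mR=-200/13 → advance -1; mR−mL=-120/13 → turn -1·90°
n=4: pose=(4,-5,S); sL=160/37, sR=32/13; mL=-144/481, mR=-3264/481; mL+mR=-3408/481 → advance -1; mR−mL=-240/37 → turn -1·90°
n=5: pose=(4,-4,W); sL=5/2, sR=40/17; mL=-75/68, mR=-165/34; mL+mR=-405/68 → advance -1; mR−mL=-15/4 → turn -1·90°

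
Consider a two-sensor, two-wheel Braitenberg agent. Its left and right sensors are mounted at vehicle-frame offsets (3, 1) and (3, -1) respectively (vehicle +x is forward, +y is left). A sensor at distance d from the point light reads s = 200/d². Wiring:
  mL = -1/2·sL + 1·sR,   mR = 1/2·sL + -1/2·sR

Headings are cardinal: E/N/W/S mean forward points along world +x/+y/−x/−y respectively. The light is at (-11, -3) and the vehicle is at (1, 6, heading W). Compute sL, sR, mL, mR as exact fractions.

left sensor world pos  = (-2, 5); dL² = 145
right sensor world pos = (-2, 7); dR² = 181
sL = 200/145 = 40/29
sR = 200/181 = 200/181
mL = -1/2·sL + 1·sR = 2180/5249
mR = 1/2·sL + -1/2·sR = 720/5249

40/29 200/181 2180/5249 720/5249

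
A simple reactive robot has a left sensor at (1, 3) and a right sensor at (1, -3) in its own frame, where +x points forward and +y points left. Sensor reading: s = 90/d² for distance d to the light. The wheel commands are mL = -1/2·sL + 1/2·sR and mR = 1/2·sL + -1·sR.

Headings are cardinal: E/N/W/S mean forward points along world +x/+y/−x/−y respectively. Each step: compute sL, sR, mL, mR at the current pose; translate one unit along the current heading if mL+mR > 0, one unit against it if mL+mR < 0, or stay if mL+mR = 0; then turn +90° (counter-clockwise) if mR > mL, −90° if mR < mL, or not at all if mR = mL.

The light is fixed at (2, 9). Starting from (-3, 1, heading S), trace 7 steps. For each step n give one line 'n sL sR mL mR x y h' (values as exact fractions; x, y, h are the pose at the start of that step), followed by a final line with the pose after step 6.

n=0: pose=(-3,1,S); sL=18/17, sR=18/29; mL=-108/493, mR=-45/493; mL+mR=-9/29 → advance -1; mR−mL=63/493 → turn +1·90°
n=1: pose=(-3,2,E); sL=45/16, sR=45/58; mL=-945/928, mR=585/928; mL+mR=-45/116 → advance -1; mR−mL=765/464 → turn +1·90°
n=2: pose=(-4,2,N); sL=10/13, sR=2; mL=8/13, mR=-21/13; mL+mR=-1 → advance -1; mR−mL=-29/13 → turn -1·90°
n=3: pose=(-4,1,E); sL=9/5, sR=45/73; mL=-216/365, mR=207/730; mL+mR=-45/146 → advance -1; mR−mL=639/730 → turn +1·90°
n=4: pose=(-5,1,N); sL=90/149, sR=18/13; mL=756/1937, mR=-2097/1937; mL+mR=-9/13 → advance -1; mR−mL=-2853/1937 → turn -1·90°
n=5: pose=(-5,0,E); sL=5/4, sR=1/2; mL=-3/8, mR=1/8; mL+mR=-1/4 → advance -1; mR−mL=1/2 → turn +1·90°
n=6: pose=(-6,0,N); sL=18/37, sR=90/89; mL=864/3293, mR=-2529/3293; mL+mR=-45/89 → advance -1; mR−mL=-3393/3293 → turn -1·90°

0 18/17 18/29 -108/493 -45/493 -3 1 S
1 45/16 45/58 -945/928 585/928 -3 2 E
2 10/13 2 8/13 -21/13 -4 2 N
3 9/5 45/73 -216/365 207/730 -4 1 E
4 90/149 18/13 756/1937 -2097/1937 -5 1 N
5 5/4 1/2 -3/8 1/8 -5 0 E
6 18/37 90/89 864/3293 -2529/3293 -6 0 N
final -6 -1 E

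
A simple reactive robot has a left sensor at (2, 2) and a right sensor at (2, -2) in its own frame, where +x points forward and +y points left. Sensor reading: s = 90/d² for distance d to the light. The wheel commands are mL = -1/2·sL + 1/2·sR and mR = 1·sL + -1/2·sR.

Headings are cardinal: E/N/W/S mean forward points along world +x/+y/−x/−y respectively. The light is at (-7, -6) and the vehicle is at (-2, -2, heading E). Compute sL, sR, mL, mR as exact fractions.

left sensor world pos  = (0, 0); dL² = 85
right sensor world pos = (0, -4); dR² = 53
sL = 90/85 = 18/17
sR = 90/53 = 90/53
mL = -1/2·sL + 1/2·sR = 288/901
mR = 1·sL + -1/2·sR = 189/901

18/17 90/53 288/901 189/901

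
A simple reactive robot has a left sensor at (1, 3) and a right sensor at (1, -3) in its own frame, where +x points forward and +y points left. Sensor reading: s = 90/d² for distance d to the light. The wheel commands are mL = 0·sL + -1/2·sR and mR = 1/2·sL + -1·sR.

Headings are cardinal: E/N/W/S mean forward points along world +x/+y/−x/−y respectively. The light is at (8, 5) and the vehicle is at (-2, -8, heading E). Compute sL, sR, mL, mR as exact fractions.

90/181 90/337 -45/337 -1125/60997

left sensor world pos  = (-1, -5); dL² = 181
right sensor world pos = (-1, -11); dR² = 337
sL = 90/181 = 90/181
sR = 90/337 = 90/337
mL = 0·sL + -1/2·sR = -45/337
mR = 1/2·sL + -1·sR = -1125/60997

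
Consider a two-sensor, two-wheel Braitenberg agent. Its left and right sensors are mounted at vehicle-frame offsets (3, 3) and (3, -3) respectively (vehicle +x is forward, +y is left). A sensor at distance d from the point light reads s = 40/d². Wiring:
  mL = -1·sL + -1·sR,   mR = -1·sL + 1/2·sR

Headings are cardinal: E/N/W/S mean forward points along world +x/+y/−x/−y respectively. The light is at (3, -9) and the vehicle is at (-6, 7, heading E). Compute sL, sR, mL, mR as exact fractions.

40/397 8/41 -4816/16277 -52/16277

left sensor world pos  = (-3, 10); dL² = 397
right sensor world pos = (-3, 4); dR² = 205
sL = 40/397 = 40/397
sR = 40/205 = 8/41
mL = -1·sL + -1·sR = -4816/16277
mR = -1·sL + 1/2·sR = -52/16277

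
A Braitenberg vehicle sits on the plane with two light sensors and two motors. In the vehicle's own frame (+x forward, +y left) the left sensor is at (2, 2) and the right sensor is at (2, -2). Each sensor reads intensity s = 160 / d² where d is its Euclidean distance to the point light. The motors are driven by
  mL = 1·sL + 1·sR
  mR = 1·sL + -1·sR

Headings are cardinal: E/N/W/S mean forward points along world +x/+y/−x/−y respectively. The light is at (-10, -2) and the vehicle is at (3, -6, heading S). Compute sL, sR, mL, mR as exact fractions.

160/261 160/157 66880/40977 -16640/40977

left sensor world pos  = (5, -8); dL² = 261
right sensor world pos = (1, -8); dR² = 157
sL = 160/261 = 160/261
sR = 160/157 = 160/157
mL = 1·sL + 1·sR = 66880/40977
mR = 1·sL + -1·sR = -16640/40977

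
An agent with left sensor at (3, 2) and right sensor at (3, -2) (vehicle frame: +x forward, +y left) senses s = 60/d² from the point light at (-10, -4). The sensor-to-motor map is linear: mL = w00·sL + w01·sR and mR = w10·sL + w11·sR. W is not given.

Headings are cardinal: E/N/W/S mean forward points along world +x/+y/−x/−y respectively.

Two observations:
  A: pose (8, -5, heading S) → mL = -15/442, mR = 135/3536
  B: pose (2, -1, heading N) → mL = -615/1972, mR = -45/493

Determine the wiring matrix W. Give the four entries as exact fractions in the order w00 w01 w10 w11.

obs A: pose=(8,-5,S) → sL=15/104, sR=15/68, mL=-15/442, mR=135/3536
obs B: pose=(2,-1,N) → sL=15/34, sR=15/58, mL=-615/1972, mR=-45/493
sensor matrix S = [[15/104, 15/68], [15/34, 15/58]]; det S = -104625/1743248
solve [mL_A; mL_B] = S·[w00; w01] and [mR_A; mR_B] = S·[w10; w11]:
  w00 = -1, w01 = 1/2, w10 = -1/2, w11 = 1/2

-1 1/2 -1/2 1/2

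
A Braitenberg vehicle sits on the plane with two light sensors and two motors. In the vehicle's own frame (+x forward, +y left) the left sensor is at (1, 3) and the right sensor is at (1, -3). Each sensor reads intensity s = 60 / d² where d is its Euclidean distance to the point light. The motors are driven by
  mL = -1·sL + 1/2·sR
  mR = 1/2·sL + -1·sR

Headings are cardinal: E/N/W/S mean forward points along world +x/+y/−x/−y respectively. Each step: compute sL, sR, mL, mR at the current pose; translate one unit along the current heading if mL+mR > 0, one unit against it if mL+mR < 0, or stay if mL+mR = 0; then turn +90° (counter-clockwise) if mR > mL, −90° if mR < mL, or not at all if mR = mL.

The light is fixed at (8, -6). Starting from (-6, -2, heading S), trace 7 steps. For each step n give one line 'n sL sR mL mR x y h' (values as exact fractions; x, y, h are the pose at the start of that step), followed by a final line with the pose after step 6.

n=0: pose=(-6,-2,S); sL=6/13, sR=30/149; mL=-699/1937, mR=57/1937; mL+mR=-642/1937 → advance -1; mR−mL=756/1937 → turn +1·90°
n=1: pose=(-6,-1,E); sL=60/233, sR=60/173; mL=-3390/40309, mR=-8790/40309; mL+mR=-12180/40309 → advance -1; mR−mL=-5400/40309 → turn -1·90°
n=2: pose=(-7,-1,S); sL=3/8, sR=3/17; mL=-39/136, mR=3/272; mL+mR=-75/272 → advance -1; mR−mL=81/272 → turn +1·90°
n=3: pose=(-7,0,E); sL=60/277, sR=12/41; mL=-798/11357, mR=-2094/11357; mL+mR=-2892/11357 → advance -1; mR−mL=-1296/11357 → turn -1·90°
n=4: pose=(-8,0,S); sL=30/97, sR=30/193; mL=-4335/18721, mR=-15/18721; mL+mR=-4350/18721 → advance -1; mR−mL=4320/18721 → turn +1·90°
n=5: pose=(-8,1,E); sL=12/65, sR=60/241; mL=-942/15665, mR=-2454/15665; mL+mR=-3396/15665 → advance -1; mR−mL=-1512/15665 → turn -1·90°
n=6: pose=(-9,1,S); sL=15/58, sR=15/109; mL=-600/3161, mR=-105/12644; mL+mR=-2505/12644 → advance -1; mR−mL=2295/12644 → turn +1·90°

0 6/13 30/149 -699/1937 57/1937 -6 -2 S
1 60/233 60/173 -3390/40309 -8790/40309 -6 -1 E
2 3/8 3/17 -39/136 3/272 -7 -1 S
3 60/277 12/41 -798/11357 -2094/11357 -7 0 E
4 30/97 30/193 -4335/18721 -15/18721 -8 0 S
5 12/65 60/241 -942/15665 -2454/15665 -8 1 E
6 15/58 15/109 -600/3161 -105/12644 -9 1 S
final -9 2 E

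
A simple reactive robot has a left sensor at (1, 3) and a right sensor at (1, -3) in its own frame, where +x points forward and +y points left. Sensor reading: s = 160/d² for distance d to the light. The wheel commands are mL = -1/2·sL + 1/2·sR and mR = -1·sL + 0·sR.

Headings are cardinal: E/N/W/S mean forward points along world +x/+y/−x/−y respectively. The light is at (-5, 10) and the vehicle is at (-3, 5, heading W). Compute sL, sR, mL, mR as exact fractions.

32/13 32 192/13 -32/13

left sensor world pos  = (-4, 2); dL² = 65
right sensor world pos = (-4, 8); dR² = 5
sL = 160/65 = 32/13
sR = 160/5 = 32
mL = -1/2·sL + 1/2·sR = 192/13
mR = -1·sL + 0·sR = -32/13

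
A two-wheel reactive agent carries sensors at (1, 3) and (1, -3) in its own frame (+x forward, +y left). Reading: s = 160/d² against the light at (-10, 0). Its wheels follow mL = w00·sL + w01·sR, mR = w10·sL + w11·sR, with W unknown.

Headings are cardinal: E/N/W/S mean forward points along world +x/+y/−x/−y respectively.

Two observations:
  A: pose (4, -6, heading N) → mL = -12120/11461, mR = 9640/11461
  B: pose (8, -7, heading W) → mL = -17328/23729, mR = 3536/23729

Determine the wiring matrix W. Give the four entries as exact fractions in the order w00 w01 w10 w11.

obs A: pose=(4,-6,N) → sL=80/73, sR=80/157, mL=-12120/11461, mR=9640/11461
obs B: pose=(8,-7,W) → sL=160/389, sR=32/61, mL=-17328/23729, mR=3536/23729
sensor matrix S = [[80/73, 80/157], [160/389, 32/61]]; det S = 99348480/271958069
solve [mL_A; mL_B] = S·[w00; w01] and [mR_A; mR_B] = S·[w10; w11]:
  w00 = -1/2, w01 = -1, w10 = 1, w11 = -1/2

-1/2 -1 1 -1/2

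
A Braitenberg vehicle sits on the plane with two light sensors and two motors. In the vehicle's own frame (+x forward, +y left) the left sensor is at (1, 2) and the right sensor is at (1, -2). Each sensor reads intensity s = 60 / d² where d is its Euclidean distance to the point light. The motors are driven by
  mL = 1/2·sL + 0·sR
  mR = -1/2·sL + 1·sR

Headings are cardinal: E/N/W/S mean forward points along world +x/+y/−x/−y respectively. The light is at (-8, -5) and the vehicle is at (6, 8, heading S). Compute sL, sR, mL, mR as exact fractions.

left sensor world pos  = (8, 7); dL² = 400
right sensor world pos = (4, 7); dR² = 288
sL = 60/400 = 3/20
sR = 60/288 = 5/24
mL = 1/2·sL + 0·sR = 3/40
mR = -1/2·sL + 1·sR = 2/15

3/20 5/24 3/40 2/15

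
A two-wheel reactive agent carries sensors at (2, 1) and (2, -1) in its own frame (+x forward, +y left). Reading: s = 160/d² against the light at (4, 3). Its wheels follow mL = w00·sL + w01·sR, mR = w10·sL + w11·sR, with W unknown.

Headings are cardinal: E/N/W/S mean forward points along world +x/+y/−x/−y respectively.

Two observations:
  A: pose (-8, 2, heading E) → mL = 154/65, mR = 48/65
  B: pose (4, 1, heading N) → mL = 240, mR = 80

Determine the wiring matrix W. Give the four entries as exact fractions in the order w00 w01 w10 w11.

1 1/2 -1/2 1

obs A: pose=(-8,2,E) → sL=8/5, sR=20/13, mL=154/65, mR=48/65
obs B: pose=(4,1,N) → sL=160, sR=160, mL=240, mR=80
sensor matrix S = [[8/5, 20/13], [160, 160]]; det S = 128/13
solve [mL_A; mL_B] = S·[w00; w01] and [mR_A; mR_B] = S·[w10; w11]:
  w00 = 1, w01 = 1/2, w10 = -1/2, w11 = 1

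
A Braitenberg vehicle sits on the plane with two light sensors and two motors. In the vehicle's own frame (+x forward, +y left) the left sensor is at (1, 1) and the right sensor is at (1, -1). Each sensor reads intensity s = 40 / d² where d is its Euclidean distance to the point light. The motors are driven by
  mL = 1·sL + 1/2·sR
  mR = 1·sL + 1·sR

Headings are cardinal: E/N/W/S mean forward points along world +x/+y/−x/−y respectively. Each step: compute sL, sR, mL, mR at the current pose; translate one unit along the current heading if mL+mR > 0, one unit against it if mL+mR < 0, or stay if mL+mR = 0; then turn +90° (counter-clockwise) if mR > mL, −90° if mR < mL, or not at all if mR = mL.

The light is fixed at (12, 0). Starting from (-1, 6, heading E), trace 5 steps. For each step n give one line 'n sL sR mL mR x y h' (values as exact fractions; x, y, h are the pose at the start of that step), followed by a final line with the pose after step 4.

0 40/193 40/169 10620/32617 14480/32617 -1 6 E
1 20/109 4/17 558/1853 776/1853 0 6 N
2 8/41 40/233 2684/9553 3504/9553 0 7 W
3 2/9 5/29 161/522 103/261 -1 7 S
4 40/193 40/169 10620/32617 14480/32617 -1 6 E
final 0 6 N

n=0: pose=(-1,6,E); sL=40/193, sR=40/169; mL=10620/32617, mR=14480/32617; mL+mR=25100/32617 → advance +1; mR−mL=20/169 → turn +1·90°
n=1: pose=(0,6,N); sL=20/109, sR=4/17; mL=558/1853, mR=776/1853; mL+mR=1334/1853 → advance +1; mR−mL=2/17 → turn +1·90°
n=2: pose=(0,7,W); sL=8/41, sR=40/233; mL=2684/9553, mR=3504/9553; mL+mR=6188/9553 → advance +1; mR−mL=20/233 → turn +1·90°
n=3: pose=(-1,7,S); sL=2/9, sR=5/29; mL=161/522, mR=103/261; mL+mR=367/522 → advance +1; mR−mL=5/58 → turn +1·90°
n=4: pose=(-1,6,E); sL=40/193, sR=40/169; mL=10620/32617, mR=14480/32617; mL+mR=25100/32617 → advance +1; mR−mL=20/169 → turn +1·90°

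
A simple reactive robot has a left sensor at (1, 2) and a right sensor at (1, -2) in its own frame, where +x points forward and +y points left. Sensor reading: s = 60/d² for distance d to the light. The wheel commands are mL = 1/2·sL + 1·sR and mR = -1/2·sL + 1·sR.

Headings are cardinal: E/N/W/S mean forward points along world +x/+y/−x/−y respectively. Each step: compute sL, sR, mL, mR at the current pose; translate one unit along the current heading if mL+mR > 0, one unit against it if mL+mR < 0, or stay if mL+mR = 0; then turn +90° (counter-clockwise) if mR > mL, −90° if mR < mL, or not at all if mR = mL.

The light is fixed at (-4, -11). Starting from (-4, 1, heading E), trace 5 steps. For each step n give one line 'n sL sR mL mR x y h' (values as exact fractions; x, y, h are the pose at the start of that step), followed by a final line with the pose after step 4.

0 60/197 60/101 14850/19897 8790/19897 -4 1 E
1 6/13 30/61 573/793 207/793 -3 1 S
2 20/27 60/169 3310/4563 -70/4563 -3 0 W
3 15/37 15/37 45/74 15/74 -4 0 N
4 60/197 60/101 14850/19897 8790/19897 -4 1 E
final -3 1 S

n=0: pose=(-4,1,E); sL=60/197, sR=60/101; mL=14850/19897, mR=8790/19897; mL+mR=120/101 → advance +1; mR−mL=-60/197 → turn -1·90°
n=1: pose=(-3,1,S); sL=6/13, sR=30/61; mL=573/793, mR=207/793; mL+mR=60/61 → advance +1; mR−mL=-6/13 → turn -1·90°
n=2: pose=(-3,0,W); sL=20/27, sR=60/169; mL=3310/4563, mR=-70/4563; mL+mR=120/169 → advance +1; mR−mL=-20/27 → turn -1·90°
n=3: pose=(-4,0,N); sL=15/37, sR=15/37; mL=45/74, mR=15/74; mL+mR=30/37 → advance +1; mR−mL=-15/37 → turn -1·90°
n=4: pose=(-4,1,E); sL=60/197, sR=60/101; mL=14850/19897, mR=8790/19897; mL+mR=120/101 → advance +1; mR−mL=-60/197 → turn -1·90°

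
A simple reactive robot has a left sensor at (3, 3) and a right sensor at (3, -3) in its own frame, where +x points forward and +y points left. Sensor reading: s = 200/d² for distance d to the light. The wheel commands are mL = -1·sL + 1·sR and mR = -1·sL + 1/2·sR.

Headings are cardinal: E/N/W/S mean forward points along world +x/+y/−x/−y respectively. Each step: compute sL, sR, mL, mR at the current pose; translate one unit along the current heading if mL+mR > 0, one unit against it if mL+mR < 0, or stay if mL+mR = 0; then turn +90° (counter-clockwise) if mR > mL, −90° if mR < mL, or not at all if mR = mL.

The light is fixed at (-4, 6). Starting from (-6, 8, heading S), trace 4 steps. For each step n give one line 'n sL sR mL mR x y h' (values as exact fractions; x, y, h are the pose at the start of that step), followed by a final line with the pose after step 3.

0 100 100/13 -1200/13 -1250/13 -6 8 S
1 8 200/61 -288/61 -388/61 -6 9 W
2 50/13 5 15/13 -35/26 -5 9 N
3 200/29 40 960/29 380/29 -5 8 E
final -4 8 S

n=0: pose=(-6,8,S); sL=100, sR=100/13; mL=-1200/13, mR=-1250/13; mL+mR=-2450/13 → advance -1; mR−mL=-50/13 → turn -1·90°
n=1: pose=(-6,9,W); sL=8, sR=200/61; mL=-288/61, mR=-388/61; mL+mR=-676/61 → advance -1; mR−mL=-100/61 → turn -1·90°
n=2: pose=(-5,9,N); sL=50/13, sR=5; mL=15/13, mR=-35/26; mL+mR=-5/26 → advance -1; mR−mL=-5/2 → turn -1·90°
n=3: pose=(-5,8,E); sL=200/29, sR=40; mL=960/29, mR=380/29; mL+mR=1340/29 → advance +1; mR−mL=-20 → turn -1·90°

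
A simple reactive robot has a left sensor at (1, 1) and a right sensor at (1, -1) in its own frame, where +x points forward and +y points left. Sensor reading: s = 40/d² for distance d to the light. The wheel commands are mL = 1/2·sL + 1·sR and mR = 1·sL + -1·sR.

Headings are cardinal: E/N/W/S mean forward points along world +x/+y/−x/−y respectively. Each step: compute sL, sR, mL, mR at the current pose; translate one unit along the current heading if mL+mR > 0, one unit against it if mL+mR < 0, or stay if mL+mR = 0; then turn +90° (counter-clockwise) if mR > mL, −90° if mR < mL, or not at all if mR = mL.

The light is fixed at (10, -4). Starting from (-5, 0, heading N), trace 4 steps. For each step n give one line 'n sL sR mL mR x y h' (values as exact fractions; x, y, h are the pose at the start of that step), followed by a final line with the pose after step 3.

0 40/281 40/221 15660/62101 -2400/62101 -5 0 N
1 5/29 10/53 845/3074 -25/1537 -5 1 E
2 8/37 40/241 2444/8917 448/8917 -4 1 S
3 20/117 4/25 718/2925 32/2925 -4 0 W
final -5 0 N

n=0: pose=(-5,0,N); sL=40/281, sR=40/221; mL=15660/62101, mR=-2400/62101; mL+mR=60/281 → advance +1; mR−mL=-18060/62101 → turn -1·90°
n=1: pose=(-5,1,E); sL=5/29, sR=10/53; mL=845/3074, mR=-25/1537; mL+mR=15/58 → advance +1; mR−mL=-895/3074 → turn -1·90°
n=2: pose=(-4,1,S); sL=8/37, sR=40/241; mL=2444/8917, mR=448/8917; mL+mR=12/37 → advance +1; mR−mL=-1996/8917 → turn -1·90°
n=3: pose=(-4,0,W); sL=20/117, sR=4/25; mL=718/2925, mR=32/2925; mL+mR=10/39 → advance +1; mR−mL=-686/2925 → turn -1·90°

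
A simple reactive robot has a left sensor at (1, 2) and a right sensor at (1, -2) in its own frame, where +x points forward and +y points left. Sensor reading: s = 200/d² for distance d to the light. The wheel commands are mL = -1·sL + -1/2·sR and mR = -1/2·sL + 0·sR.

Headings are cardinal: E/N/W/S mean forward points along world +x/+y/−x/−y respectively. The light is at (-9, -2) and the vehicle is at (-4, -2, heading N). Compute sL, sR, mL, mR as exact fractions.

20 4 -22 -10

left sensor world pos  = (-6, -1); dL² = 10
right sensor world pos = (-2, -1); dR² = 50
sL = 200/10 = 20
sR = 200/50 = 4
mL = -1·sL + -1/2·sR = -22
mR = -1/2·sL + 0·sR = -10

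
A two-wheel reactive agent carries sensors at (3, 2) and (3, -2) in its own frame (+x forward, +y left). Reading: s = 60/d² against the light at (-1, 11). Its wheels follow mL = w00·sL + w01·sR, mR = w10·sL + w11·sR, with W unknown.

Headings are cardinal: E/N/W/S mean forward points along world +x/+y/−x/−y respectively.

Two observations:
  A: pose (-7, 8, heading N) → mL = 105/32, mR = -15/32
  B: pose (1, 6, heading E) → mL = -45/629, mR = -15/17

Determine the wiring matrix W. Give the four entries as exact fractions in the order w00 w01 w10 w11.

-1/2 1 -1/2 0

obs A: pose=(-7,8,N) → sL=15/16, sR=15/4, mL=105/32, mR=-15/32
obs B: pose=(1,6,E) → sL=30/17, sR=30/37, mL=-45/629, mR=-15/17
sensor matrix S = [[15/16, 15/4], [30/17, 30/37]]; det S = -29475/5032
solve [mL_A; mL_B] = S·[w00; w01] and [mR_A; mR_B] = S·[w10; w11]:
  w00 = -1/2, w01 = 1, w10 = -1/2, w11 = 0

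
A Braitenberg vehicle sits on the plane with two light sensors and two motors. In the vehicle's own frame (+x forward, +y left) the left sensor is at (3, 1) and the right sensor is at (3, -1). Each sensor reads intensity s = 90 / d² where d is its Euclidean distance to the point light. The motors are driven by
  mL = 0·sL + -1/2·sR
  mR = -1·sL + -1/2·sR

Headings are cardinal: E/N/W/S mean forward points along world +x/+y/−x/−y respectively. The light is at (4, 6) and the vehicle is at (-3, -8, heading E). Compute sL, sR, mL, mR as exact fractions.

left sensor world pos  = (0, -7); dL² = 185
right sensor world pos = (0, -9); dR² = 241
sL = 90/185 = 18/37
sR = 90/241 = 90/241
mL = 0·sL + -1/2·sR = -45/241
mR = -1·sL + -1/2·sR = -6003/8917

18/37 90/241 -45/241 -6003/8917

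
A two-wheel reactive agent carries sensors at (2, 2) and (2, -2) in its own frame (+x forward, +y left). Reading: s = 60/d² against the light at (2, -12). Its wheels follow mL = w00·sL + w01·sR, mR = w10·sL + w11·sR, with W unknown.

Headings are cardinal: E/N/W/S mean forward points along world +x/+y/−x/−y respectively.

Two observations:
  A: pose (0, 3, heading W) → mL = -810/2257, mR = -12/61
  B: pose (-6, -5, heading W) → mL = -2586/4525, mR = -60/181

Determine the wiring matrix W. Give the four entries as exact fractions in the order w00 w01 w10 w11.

obs A: pose=(0,3,W) → sL=12/37, sR=12/61, mL=-810/2257, mR=-12/61
obs B: pose=(-6,-5,W) → sL=12/25, sR=60/181, mL=-2586/4525, mR=-60/181
sensor matrix S = [[12/37, 12/61], [12/25, 60/181]]; det S = 133632/10212925
solve [mL_A; mL_B] = S·[w00; w01] and [mR_A; mR_B] = S·[w10; w11]:
  w00 = -1/2, w01 = -1, w10 = 0, w11 = -1

-1/2 -1 0 -1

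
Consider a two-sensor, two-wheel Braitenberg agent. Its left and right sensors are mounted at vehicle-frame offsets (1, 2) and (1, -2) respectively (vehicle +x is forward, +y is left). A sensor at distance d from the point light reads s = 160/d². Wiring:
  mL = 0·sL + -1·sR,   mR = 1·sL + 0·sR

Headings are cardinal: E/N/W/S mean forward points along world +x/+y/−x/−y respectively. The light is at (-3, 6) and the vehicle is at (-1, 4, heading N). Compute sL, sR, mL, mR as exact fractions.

left sensor world pos  = (-3, 5); dL² = 1
right sensor world pos = (1, 5); dR² = 17
sL = 160/1 = 160
sR = 160/17 = 160/17
mL = 0·sL + -1·sR = -160/17
mR = 1·sL + 0·sR = 160

160 160/17 -160/17 160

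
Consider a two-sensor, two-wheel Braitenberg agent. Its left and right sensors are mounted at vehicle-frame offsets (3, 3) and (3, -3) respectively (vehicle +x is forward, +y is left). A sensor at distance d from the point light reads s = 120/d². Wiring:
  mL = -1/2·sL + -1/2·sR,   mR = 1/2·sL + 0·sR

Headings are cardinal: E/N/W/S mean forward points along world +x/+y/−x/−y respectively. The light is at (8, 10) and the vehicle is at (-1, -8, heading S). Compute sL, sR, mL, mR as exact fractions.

left sensor world pos  = (2, -11); dL² = 477
right sensor world pos = (-4, -11); dR² = 585
sL = 120/477 = 40/159
sR = 120/585 = 8/39
mL = -1/2·sL + -1/2·sR = -472/2067
mR = 1/2·sL + 0·sR = 20/159

40/159 8/39 -472/2067 20/159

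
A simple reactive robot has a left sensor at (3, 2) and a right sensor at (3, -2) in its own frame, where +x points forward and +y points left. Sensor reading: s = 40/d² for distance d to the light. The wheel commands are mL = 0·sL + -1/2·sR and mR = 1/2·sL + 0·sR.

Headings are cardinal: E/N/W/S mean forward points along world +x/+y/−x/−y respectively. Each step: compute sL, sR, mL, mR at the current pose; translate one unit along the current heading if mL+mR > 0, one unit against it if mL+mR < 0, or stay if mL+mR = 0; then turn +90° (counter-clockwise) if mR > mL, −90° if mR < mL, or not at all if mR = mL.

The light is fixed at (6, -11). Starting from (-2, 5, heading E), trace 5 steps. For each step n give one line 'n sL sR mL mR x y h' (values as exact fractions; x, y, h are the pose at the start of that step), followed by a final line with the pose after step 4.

n=0: pose=(-2,5,E); sL=40/349, sR=40/221; mL=-20/221, mR=20/349; mL+mR=-2560/77129 → advance -1; mR−mL=11400/77129 → turn +1·90°
n=1: pose=(-3,5,N); sL=20/241, sR=4/41; mL=-2/41, mR=10/241; mL+mR=-72/9881 → advance -1; mR−mL=892/9881 → turn +1·90°
n=2: pose=(-3,4,W); sL=40/313, sR=40/433; mL=-20/433, mR=20/313; mL+mR=2400/135529 → advance +1; mR−mL=14920/135529 → turn +1·90°
n=3: pose=(-4,4,S); sL=5/26, sR=5/36; mL=-5/72, mR=5/52; mL+mR=25/936 → advance +1; mR−mL=155/936 → turn +1·90°
n=4: pose=(-4,3,E); sL=8/61, sR=40/193; mL=-20/193, mR=4/61; mL+mR=-448/11773 → advance -1; mR−mL=1992/11773 → turn +1·90°

0 40/349 40/221 -20/221 20/349 -2 5 E
1 20/241 4/41 -2/41 10/241 -3 5 N
2 40/313 40/433 -20/433 20/313 -3 4 W
3 5/26 5/36 -5/72 5/52 -4 4 S
4 8/61 40/193 -20/193 4/61 -4 3 E
final -5 3 N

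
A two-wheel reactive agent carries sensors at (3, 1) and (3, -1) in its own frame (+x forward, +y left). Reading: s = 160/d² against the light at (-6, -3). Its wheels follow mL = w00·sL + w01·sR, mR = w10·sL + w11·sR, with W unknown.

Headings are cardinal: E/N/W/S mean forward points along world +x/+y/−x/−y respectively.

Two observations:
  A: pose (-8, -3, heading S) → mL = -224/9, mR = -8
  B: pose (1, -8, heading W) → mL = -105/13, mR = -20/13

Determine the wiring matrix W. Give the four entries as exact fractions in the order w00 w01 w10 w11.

obs A: pose=(-8,-3,S) → sL=16, sR=80/9, mL=-224/9, mR=-8
obs B: pose=(1,-8,W) → sL=40/13, sR=5, mL=-105/13, mR=-20/13
sensor matrix S = [[16, 80/9], [40/13, 5]]; det S = 6160/117
solve [mL_A; mL_B] = S·[w00; w01] and [mR_A; mR_B] = S·[w10; w11]:
  w00 = -1, w01 = -1, w10 = -1/2, w11 = 0

-1 -1 -1/2 0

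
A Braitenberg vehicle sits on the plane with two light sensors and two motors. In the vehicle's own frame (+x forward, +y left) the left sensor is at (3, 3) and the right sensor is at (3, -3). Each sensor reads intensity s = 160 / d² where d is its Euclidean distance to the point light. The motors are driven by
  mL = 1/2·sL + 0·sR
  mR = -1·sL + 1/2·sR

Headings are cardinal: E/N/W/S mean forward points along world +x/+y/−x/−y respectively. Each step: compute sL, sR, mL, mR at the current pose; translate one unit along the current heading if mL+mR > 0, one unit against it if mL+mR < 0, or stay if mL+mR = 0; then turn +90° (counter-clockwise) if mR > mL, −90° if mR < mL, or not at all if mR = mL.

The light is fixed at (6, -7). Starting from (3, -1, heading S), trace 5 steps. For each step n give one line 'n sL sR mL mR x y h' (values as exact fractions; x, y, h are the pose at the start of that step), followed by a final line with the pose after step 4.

0 160/9 32/9 80/9 -16 3 -1 S
1 40/13 20/17 20/13 -550/221 3 0 W
2 32/25 160/101 16/25 -1232/2525 4 0 N
3 80/61 80/13 40/61 1400/793 4 1 E
4 160/137 32/25 80/137 -1808/3425 5 1 N
final 5 2 E

n=0: pose=(3,-1,S); sL=160/9, sR=32/9; mL=80/9, mR=-16; mL+mR=-64/9 → advance -1; mR−mL=-224/9 → turn -1·90°
n=1: pose=(3,0,W); sL=40/13, sR=20/17; mL=20/13, mR=-550/221; mL+mR=-210/221 → advance -1; mR−mL=-890/221 → turn -1·90°
n=2: pose=(4,0,N); sL=32/25, sR=160/101; mL=16/25, mR=-1232/2525; mL+mR=384/2525 → advance +1; mR−mL=-2848/2525 → turn -1·90°
n=3: pose=(4,1,E); sL=80/61, sR=80/13; mL=40/61, mR=1400/793; mL+mR=1920/793 → advance +1; mR−mL=880/793 → turn +1·90°
n=4: pose=(5,1,N); sL=160/137, sR=32/25; mL=80/137, mR=-1808/3425; mL+mR=192/3425 → advance +1; mR−mL=-3808/3425 → turn -1·90°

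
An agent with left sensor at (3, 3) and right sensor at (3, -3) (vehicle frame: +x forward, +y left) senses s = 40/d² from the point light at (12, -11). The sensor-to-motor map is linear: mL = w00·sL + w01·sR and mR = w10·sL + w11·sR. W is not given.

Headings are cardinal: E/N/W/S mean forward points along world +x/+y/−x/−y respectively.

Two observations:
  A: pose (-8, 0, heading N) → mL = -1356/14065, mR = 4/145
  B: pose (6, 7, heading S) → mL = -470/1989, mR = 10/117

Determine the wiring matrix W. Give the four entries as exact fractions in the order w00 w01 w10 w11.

-1 -1/2 1/2 0

obs A: pose=(-8,0,N) → sL=8/145, sR=8/97, mL=-1356/14065, mR=4/145
obs B: pose=(6,7,S) → sL=20/117, sR=20/153, mL=-470/1989, mR=10/117
sensor matrix S = [[8/145, 8/97], [20/117, 20/153]]; det S = -38528/5595057
solve [mL_A; mL_B] = S·[w00; w01] and [mR_A; mR_B] = S·[w10; w11]:
  w00 = -1, w01 = -1/2, w10 = 1/2, w11 = 0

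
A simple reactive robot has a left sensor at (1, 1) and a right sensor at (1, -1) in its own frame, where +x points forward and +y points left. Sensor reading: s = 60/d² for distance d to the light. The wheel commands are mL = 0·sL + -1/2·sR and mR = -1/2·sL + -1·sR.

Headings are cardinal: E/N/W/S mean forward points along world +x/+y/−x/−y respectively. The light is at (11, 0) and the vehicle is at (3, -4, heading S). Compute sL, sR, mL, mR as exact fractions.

30/37 30/53 -15/53 -1905/1961

left sensor world pos  = (4, -5); dL² = 74
right sensor world pos = (2, -5); dR² = 106
sL = 60/74 = 30/37
sR = 60/106 = 30/53
mL = 0·sL + -1/2·sR = -15/53
mR = -1/2·sL + -1·sR = -1905/1961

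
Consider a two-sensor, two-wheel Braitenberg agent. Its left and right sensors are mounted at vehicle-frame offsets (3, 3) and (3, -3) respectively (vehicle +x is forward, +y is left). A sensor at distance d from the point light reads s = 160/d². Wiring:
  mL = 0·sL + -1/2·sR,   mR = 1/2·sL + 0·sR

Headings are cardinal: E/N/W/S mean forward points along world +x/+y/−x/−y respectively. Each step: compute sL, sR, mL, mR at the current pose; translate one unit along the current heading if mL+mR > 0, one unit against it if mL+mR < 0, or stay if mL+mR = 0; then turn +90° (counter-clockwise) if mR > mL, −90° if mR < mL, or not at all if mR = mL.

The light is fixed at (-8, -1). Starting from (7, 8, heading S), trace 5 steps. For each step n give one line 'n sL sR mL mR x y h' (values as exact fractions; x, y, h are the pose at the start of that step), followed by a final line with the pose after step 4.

n=0: pose=(7,8,S); sL=4/9, sR=8/9; mL=-4/9, mR=2/9; mL+mR=-2/9 → advance -1; mR−mL=2/3 → turn +1·90°
n=1: pose=(7,9,E); sL=160/493, sR=160/373; mL=-80/373, mR=80/493; mL+mR=-9600/183889 → advance -1; mR−mL=69280/183889 → turn +1·90°
n=2: pose=(6,9,N); sL=16/29, sR=80/229; mL=-40/229, mR=8/29; mL+mR=672/6641 → advance +1; mR−mL=2992/6641 → turn +1·90°
n=3: pose=(6,10,W); sL=32/37, sR=160/317; mL=-80/317, mR=16/37; mL+mR=2112/11729 → advance +1; mR−mL=8032/11729 → turn +1·90°
n=4: pose=(5,10,S); sL=1/2, sR=40/41; mL=-20/41, mR=1/4; mL+mR=-39/164 → advance -1; mR−mL=121/164 → turn +1·90°

0 4/9 8/9 -4/9 2/9 7 8 S
1 160/493 160/373 -80/373 80/493 7 9 E
2 16/29 80/229 -40/229 8/29 6 9 N
3 32/37 160/317 -80/317 16/37 6 10 W
4 1/2 40/41 -20/41 1/4 5 10 S
final 5 11 E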